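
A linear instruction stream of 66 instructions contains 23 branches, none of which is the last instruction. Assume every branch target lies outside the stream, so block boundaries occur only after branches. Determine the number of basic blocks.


With no in-sequence branch targets, the leaders are the first instruction plus the instruction after each branch.
Number of basic blocks = branches + 1
= 23 + 1 = 24

24


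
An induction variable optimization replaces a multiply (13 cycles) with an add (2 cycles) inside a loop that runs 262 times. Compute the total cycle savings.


Per-iteration saving = 13 - 2 = 11
Total saved = 262 * 11 = 2882

2882


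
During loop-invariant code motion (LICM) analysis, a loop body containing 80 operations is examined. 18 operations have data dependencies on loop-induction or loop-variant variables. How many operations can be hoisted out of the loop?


Invariant candidates = total - loop-dependent
= 80 - 18 = 62

62


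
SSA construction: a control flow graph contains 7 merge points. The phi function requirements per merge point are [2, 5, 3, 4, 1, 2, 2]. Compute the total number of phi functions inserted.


Total phi functions = sum of phi functions at each join node
= 2 + 5 + 3 + 4 + 1 + 2 + 2 = 19

19


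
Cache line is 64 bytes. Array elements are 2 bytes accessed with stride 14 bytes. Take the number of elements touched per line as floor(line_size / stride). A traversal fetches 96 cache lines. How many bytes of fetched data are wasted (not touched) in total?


Elements per line = floor(64 / 14) = 4
Bytes used per line = 4 * 2 = 8
Wasted per line = 64 - 8 = 56
Total wasted = 56 * 96 = 5376

5376


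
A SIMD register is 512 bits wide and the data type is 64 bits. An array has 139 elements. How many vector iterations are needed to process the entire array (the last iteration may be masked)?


Width = 512 / 64 = 8 elements per vector op
Iterations = ceil(139 / 8) = 18

18


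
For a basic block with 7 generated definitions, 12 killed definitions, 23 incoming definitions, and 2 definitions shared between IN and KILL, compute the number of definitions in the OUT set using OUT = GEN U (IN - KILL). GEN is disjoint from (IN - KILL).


IN - KILL: 23 - 2 = 21 surviving definitions
OUT = GEN + surviving = 7 + 21 = 28

28


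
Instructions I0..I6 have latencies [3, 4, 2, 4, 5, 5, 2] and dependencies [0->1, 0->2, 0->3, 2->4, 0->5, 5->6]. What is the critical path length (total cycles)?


Compute longest path through dependency graph: dist(Ik) = max over predecessors of dist + latency(Ik).
dist(I0) = latency 3 = 3
dist(I1) = dist(I0) + 4 = 3 + 4 = 7
dist(I2) = dist(I0) + 2 = 3 + 2 = 5
dist(I3) = dist(I0) + 4 = 3 + 4 = 7
dist(I4) = dist(I2) + 5 = 5 + 5 = 10
dist(I5) = dist(I0) + 5 = 3 + 5 = 8
dist(I6) = dist(I5) + 2 = 8 + 2 = 10
Critical path = max dist = 10

10


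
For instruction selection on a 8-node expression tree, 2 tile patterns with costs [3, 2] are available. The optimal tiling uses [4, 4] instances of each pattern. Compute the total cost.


Total cost = sum(count_i * cost_i)
= 4*3 + 4*2
= 20

20


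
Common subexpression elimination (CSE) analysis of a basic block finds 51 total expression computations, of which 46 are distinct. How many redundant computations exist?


CSE count = total expressions - unique expressions
= 51 - 46 = 5

5


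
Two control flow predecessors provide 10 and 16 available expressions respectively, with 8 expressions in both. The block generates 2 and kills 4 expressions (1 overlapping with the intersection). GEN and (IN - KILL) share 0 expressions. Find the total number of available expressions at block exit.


IN = intersection of predecessors = 8
IN - KILL = 8 - 1 = 7
|OUT| = |GEN| + |IN - KILL| - |GEN ∩ (IN - KILL)| = 2 + 7 - 0 = 9

9


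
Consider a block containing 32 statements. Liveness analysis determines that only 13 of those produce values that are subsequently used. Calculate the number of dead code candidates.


Dead code = total statements - live definitions
= 32 - 13 = 19

19


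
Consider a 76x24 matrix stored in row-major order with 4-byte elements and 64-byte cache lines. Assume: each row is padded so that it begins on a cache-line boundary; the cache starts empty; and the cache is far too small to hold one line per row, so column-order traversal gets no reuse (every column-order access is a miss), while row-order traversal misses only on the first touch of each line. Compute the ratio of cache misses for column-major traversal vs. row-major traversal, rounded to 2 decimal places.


Each row occupies 24 * 4 = 96 bytes and starts on a line boundary, so it spans ceil(96 / 64) = 2 cache lines.
Row-major traversal misses (one per line touched): 76 * ceil(24 * 4 / 64) = 152
Column-major traversal misses (no reuse, every access misses): 76 * 24 = 1824
Ratio = 1824 / 152 = 12.0

12.0


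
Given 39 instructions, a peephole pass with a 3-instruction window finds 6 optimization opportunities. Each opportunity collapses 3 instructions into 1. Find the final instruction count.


Each match removes 2 instructions.
Total removed = 6 * 2 = 12
Remaining = 39 - 12 = 27

27


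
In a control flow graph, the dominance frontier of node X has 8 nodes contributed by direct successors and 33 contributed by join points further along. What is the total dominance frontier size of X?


DF(X) = direct successor contributions + join point contributions
= 8 + 33 = 41

41


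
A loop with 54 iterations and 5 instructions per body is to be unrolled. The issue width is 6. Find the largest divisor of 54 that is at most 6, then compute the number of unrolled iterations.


Largest divisor of 54 <= 6 is 6
New iterations = 54 / 6 = 9

9


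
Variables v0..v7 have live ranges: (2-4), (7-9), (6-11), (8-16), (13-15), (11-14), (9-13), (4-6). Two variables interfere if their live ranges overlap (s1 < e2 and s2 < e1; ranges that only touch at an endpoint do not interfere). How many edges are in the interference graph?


Check all pairs for overlapping intervals.
Two intervals (s1,e1) and (s2,e2) overlap if s1 < e2 and s2 < e1.
v0 (2-4) vs v1..v7: overlaps none -> 0
v1 (7-9) vs v2..v7: overlaps v2, v3 -> 2
v2 (6-11) vs v3..v7: overlaps v3, v6 -> 2
v3 (8-16) vs v4..v7: overlaps v4, v5, v6 -> 3
v4 (13-15) vs v5..v7: overlaps v5 -> 1
v5 (11-14) vs v6..v7: overlaps v6 -> 1
v6 (9-13) vs v7: overlaps none -> 0
Total overlapping pairs = 0 + 2 + 2 + 3 + 1 + 1 + 0 = 9

9


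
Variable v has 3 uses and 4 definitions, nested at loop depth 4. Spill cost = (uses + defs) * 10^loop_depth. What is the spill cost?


uses + defs = 3 + 4 = 7
10^4 = 10000
Spill cost = 7 * 10000 = 70000

70000


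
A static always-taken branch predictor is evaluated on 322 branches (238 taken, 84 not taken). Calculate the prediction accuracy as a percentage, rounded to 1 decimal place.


Predictor: always-taken
Correct predictions = 238
Accuracy = 238 / 322 * 100 = 73.9%

73.9


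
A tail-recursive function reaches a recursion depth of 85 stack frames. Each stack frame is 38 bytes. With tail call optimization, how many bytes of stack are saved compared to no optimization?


Without TCO: 85 * 38 = 3230 bytes
With TCO: reuse 1 frame = 38 bytes
Savings = 3230 - 38 = 3192

3192


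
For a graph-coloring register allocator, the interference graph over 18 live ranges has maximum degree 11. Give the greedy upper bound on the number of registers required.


Greedy coloring never needs more than (max_degree + 1) colors: when coloring a vertex, at most max_degree neighbors are already colored.
Upper bound = 11 + 1 = 12

12


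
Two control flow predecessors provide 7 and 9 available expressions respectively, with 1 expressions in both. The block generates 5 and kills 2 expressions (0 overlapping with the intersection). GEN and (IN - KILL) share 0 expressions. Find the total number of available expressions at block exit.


IN = intersection of predecessors = 1
IN - KILL = 1 - 0 = 1
|OUT| = |GEN| + |IN - KILL| - |GEN ∩ (IN - KILL)| = 5 + 1 - 0 = 6

6


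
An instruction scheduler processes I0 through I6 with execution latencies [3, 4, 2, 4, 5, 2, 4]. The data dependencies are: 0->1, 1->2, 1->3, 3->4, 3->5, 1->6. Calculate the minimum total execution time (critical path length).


Compute longest path through dependency graph: dist(Ik) = max over predecessors of dist + latency(Ik).
dist(I0) = latency 3 = 3
dist(I1) = dist(I0) + 4 = 3 + 4 = 7
dist(I2) = dist(I1) + 2 = 7 + 2 = 9
dist(I3) = dist(I1) + 4 = 7 + 4 = 11
dist(I4) = dist(I3) + 5 = 11 + 5 = 16
dist(I5) = dist(I3) + 2 = 11 + 2 = 13
dist(I6) = dist(I1) + 4 = 7 + 4 = 11
Critical path = max dist = 16

16


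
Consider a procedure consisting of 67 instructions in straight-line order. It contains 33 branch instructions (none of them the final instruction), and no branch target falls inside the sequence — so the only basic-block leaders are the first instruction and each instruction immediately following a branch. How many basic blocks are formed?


With no in-sequence branch targets, the leaders are the first instruction plus the instruction after each branch.
Number of basic blocks = branches + 1
= 33 + 1 = 34

34


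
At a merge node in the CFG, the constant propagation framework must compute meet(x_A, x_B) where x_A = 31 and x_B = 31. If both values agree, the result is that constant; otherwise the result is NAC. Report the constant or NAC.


Meet operation: if both paths give the same constant, result is that constant; if they differ, result is NAC (not-a-constant).
Path A: 31, Path B: 31 -> equal
Result: constant -> 31

31


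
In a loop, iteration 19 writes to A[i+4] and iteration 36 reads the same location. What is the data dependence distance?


Distance = read iteration - write iteration
= 36 - 19 = 17

17


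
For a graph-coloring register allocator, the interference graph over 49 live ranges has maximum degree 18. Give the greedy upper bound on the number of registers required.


Greedy coloring never needs more than (max_degree + 1) colors: when coloring a vertex, at most max_degree neighbors are already colored.
Upper bound = 18 + 1 = 19

19


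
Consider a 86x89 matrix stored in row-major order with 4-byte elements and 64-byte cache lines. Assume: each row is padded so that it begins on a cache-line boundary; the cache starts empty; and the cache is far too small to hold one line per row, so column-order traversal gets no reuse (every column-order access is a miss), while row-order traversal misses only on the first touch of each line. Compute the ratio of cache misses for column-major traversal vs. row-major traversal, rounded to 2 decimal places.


Each row occupies 89 * 4 = 356 bytes and starts on a line boundary, so it spans ceil(356 / 64) = 6 cache lines.
Row-major traversal misses (one per line touched): 86 * ceil(89 * 4 / 64) = 516
Column-major traversal misses (no reuse, every access misses): 86 * 89 = 7654
Ratio = 7654 / 516 = 14.83

14.83


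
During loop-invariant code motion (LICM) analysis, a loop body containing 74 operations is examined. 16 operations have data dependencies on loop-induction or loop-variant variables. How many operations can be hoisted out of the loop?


Invariant candidates = total - loop-dependent
= 74 - 16 = 58

58


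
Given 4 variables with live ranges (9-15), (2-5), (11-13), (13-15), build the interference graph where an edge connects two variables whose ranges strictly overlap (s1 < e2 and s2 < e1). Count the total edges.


Check all pairs for overlapping intervals.
Two intervals (s1,e1) and (s2,e2) overlap if s1 < e2 and s2 < e1.
v0 (9-15) vs v1..v3: overlaps v2, v3 -> 2
v1 (2-5) vs v2..v3: overlaps none -> 0
v2 (11-13) vs v3: overlaps none -> 0
Total overlapping pairs = 2 + 0 + 0 = 2

2


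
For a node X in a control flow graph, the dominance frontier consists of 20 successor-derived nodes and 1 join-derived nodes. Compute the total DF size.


DF(X) = direct successor contributions + join point contributions
= 20 + 1 = 21

21


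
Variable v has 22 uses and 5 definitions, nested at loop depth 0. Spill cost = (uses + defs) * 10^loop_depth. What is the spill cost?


uses + defs = 22 + 5 = 27
10^0 = 1
Spill cost = 27 * 1 = 27

27


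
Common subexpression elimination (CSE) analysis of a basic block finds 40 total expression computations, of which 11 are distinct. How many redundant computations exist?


CSE count = total expressions - unique expressions
= 40 - 11 = 29

29


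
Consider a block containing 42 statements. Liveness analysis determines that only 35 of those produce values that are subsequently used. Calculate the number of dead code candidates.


Dead code = total statements - live definitions
= 42 - 35 = 7

7


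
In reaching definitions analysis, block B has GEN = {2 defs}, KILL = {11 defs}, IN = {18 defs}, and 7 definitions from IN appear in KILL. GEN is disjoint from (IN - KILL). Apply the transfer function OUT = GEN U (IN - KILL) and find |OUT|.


IN - KILL: 18 - 7 = 11 surviving definitions
OUT = GEN + surviving = 2 + 11 = 13

13


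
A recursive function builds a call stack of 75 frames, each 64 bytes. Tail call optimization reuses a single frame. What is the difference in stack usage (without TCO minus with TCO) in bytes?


Without TCO: 75 * 64 = 4800 bytes
With TCO: reuse 1 frame = 64 bytes
Savings = 4800 - 64 = 4736

4736


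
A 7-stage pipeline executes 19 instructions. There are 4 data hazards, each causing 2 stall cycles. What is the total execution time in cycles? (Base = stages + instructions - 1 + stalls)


Base cycles = 7 + 19 - 1 = 25
Total stalls = 4 * 2 = 8
Total = 25 + 8 = 33

33


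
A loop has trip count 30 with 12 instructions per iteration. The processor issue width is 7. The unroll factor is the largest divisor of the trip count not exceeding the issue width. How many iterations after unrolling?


Largest divisor of 30 <= 7 is 6
New iterations = 30 / 6 = 5

5


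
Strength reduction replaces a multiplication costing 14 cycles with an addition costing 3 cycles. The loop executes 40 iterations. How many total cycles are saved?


Per-iteration saving = 14 - 3 = 11
Total saved = 40 * 11 = 440

440


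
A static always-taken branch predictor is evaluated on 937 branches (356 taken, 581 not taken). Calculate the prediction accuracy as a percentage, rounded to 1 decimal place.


Predictor: always-taken
Correct predictions = 356
Accuracy = 356 / 937 * 100 = 38.0%

38.0


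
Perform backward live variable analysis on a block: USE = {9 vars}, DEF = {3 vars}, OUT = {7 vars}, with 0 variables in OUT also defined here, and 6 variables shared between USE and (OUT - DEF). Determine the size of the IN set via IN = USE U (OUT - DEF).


OUT - DEF: 7 - 0 = 7
|IN| = |USE| + |OUT - DEF| - |USE ∩ (OUT - DEF)| = 9 + 7 - 6 = 10

10


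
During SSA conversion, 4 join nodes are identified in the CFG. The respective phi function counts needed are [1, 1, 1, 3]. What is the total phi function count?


Total phi functions = sum of phi functions at each join node
= 1 + 1 + 1 + 3 = 6

6


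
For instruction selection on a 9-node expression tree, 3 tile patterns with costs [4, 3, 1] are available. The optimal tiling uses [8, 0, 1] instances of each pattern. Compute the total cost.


Total cost = sum(count_i * cost_i)
= 8*4 + 0*3 + 1*1
= 33

33


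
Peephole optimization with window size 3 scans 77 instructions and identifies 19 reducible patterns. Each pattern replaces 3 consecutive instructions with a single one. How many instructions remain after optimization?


Each match removes 2 instructions.
Total removed = 19 * 2 = 38
Remaining = 77 - 38 = 39

39


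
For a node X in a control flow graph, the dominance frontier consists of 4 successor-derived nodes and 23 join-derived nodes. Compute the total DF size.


DF(X) = direct successor contributions + join point contributions
= 4 + 23 = 27

27


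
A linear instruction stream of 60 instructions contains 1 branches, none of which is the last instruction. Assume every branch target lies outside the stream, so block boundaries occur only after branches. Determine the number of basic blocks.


With no in-sequence branch targets, the leaders are the first instruction plus the instruction after each branch.
Number of basic blocks = branches + 1
= 1 + 1 = 2

2


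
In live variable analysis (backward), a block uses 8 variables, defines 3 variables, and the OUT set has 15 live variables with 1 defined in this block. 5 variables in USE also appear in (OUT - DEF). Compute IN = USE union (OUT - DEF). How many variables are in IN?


OUT - DEF: 15 - 1 = 14
|IN| = |USE| + |OUT - DEF| - |USE ∩ (OUT - DEF)| = 8 + 14 - 5 = 17

17


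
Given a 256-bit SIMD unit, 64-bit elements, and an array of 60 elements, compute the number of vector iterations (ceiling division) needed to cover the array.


Width = 256 / 64 = 4 elements per vector op
Iterations = ceil(60 / 4) = 15

15


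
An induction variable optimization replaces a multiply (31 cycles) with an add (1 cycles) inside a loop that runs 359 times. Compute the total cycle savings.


Per-iteration saving = 31 - 1 = 30
Total saved = 359 * 30 = 10770

10770


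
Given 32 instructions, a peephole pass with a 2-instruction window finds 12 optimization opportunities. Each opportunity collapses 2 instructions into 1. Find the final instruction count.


Each match removes 1 instructions.
Total removed = 12 * 1 = 12
Remaining = 32 - 12 = 20

20


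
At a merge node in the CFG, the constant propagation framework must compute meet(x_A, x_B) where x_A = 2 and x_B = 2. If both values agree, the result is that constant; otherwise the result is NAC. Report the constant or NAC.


Meet operation: if both paths give the same constant, result is that constant; if they differ, result is NAC (not-a-constant).
Path A: 2, Path B: 2 -> equal
Result: constant -> 2

2


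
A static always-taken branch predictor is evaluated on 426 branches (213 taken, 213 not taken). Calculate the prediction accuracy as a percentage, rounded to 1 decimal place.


Predictor: always-taken
Correct predictions = 213
Accuracy = 213 / 426 * 100 = 50.0%

50.0


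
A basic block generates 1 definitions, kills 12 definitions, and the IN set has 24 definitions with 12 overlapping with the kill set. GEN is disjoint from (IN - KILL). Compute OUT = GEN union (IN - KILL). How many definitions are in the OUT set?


IN - KILL: 24 - 12 = 12 surviving definitions
OUT = GEN + surviving = 1 + 12 = 13

13


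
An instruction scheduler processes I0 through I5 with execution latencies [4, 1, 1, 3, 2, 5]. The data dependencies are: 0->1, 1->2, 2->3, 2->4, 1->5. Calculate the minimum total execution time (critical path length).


Compute longest path through dependency graph: dist(Ik) = max over predecessors of dist + latency(Ik).
dist(I0) = latency 4 = 4
dist(I1) = dist(I0) + 1 = 4 + 1 = 5
dist(I2) = dist(I1) + 1 = 5 + 1 = 6
dist(I3) = dist(I2) + 3 = 6 + 3 = 9
dist(I4) = dist(I2) + 2 = 6 + 2 = 8
dist(I5) = dist(I1) + 5 = 5 + 5 = 10
Critical path = max dist = 10

10


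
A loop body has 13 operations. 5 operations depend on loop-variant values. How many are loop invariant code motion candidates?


Invariant candidates = total - loop-dependent
= 13 - 5 = 8

8


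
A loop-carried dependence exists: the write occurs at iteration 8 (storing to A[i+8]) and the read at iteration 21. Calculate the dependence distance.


Distance = read iteration - write iteration
= 21 - 8 = 13

13


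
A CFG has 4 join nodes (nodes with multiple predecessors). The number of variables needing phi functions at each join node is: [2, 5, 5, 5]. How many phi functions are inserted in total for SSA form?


Total phi functions = sum of phi functions at each join node
= 2 + 5 + 5 + 5 = 17

17


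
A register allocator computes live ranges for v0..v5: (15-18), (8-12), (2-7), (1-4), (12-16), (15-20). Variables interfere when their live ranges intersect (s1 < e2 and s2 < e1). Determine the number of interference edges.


Check all pairs for overlapping intervals.
Two intervals (s1,e1) and (s2,e2) overlap if s1 < e2 and s2 < e1.
v0 (15-18) vs v1..v5: overlaps v4, v5 -> 2
v1 (8-12) vs v2..v5: overlaps none -> 0
v2 (2-7) vs v3..v5: overlaps v3 -> 1
v3 (1-4) vs v4..v5: overlaps none -> 0
v4 (12-16) vs v5: overlaps v5 -> 1
Total overlapping pairs = 2 + 0 + 1 + 0 + 1 = 4

4


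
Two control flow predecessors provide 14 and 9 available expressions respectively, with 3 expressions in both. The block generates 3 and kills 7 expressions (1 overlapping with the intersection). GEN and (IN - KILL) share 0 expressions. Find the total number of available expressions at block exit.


IN = intersection of predecessors = 3
IN - KILL = 3 - 1 = 2
|OUT| = |GEN| + |IN - KILL| - |GEN ∩ (IN - KILL)| = 3 + 2 - 0 = 5

5


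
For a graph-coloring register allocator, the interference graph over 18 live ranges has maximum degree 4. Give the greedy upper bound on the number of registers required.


Greedy coloring never needs more than (max_degree + 1) colors: when coloring a vertex, at most max_degree neighbors are already colored.
Upper bound = 4 + 1 = 5

5


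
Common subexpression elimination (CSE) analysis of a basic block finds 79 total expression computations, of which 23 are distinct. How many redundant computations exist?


CSE count = total expressions - unique expressions
= 79 - 23 = 56

56


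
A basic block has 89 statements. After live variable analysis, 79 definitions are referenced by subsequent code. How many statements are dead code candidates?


Dead code = total statements - live definitions
= 89 - 79 = 10

10


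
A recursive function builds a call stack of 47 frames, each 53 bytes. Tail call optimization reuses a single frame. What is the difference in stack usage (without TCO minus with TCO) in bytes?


Without TCO: 47 * 53 = 2491 bytes
With TCO: reuse 1 frame = 53 bytes
Savings = 2491 - 53 = 2438

2438


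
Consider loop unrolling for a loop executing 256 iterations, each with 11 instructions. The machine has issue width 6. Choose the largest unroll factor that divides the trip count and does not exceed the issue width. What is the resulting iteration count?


Largest divisor of 256 <= 6 is 4
New iterations = 256 / 4 = 64

64


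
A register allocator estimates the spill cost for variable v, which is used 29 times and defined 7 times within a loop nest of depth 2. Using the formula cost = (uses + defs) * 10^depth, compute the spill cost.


uses + defs = 29 + 7 = 36
10^2 = 100
Spill cost = 36 * 100 = 3600

3600


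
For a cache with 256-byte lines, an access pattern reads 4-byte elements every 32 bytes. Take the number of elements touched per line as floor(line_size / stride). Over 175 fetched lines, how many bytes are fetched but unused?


Elements per line = floor(256 / 32) = 8
Bytes used per line = 8 * 4 = 32
Wasted per line = 256 - 32 = 224
Total wasted = 224 * 175 = 39200

39200


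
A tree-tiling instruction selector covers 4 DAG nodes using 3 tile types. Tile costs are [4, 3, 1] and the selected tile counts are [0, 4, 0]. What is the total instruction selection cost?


Total cost = sum(count_i * cost_i)
= 0*4 + 4*3 + 0*1
= 12

12


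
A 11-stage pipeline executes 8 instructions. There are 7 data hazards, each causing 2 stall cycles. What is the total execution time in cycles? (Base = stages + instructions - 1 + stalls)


Base cycles = 11 + 8 - 1 = 18
Total stalls = 7 * 2 = 14
Total = 18 + 14 = 32

32


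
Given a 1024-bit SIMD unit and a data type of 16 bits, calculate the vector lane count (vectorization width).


Width = SIMD bits / data type bits
= 1024 / 16 = 64

64


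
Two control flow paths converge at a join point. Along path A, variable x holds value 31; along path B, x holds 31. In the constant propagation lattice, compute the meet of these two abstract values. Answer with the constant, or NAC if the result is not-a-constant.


Meet operation: if both paths give the same constant, result is that constant; if they differ, result is NAC (not-a-constant).
Path A: 31, Path B: 31 -> equal
Result: constant -> 31

31


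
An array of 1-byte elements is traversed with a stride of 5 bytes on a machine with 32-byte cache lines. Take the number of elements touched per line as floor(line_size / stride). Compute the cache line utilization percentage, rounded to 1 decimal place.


Elements per cache line = floor(32 / 5) = 6
Bytes used = 6 * 1 = 6
Utilization = 6 / 32 * 100 = 18.8%

18.8


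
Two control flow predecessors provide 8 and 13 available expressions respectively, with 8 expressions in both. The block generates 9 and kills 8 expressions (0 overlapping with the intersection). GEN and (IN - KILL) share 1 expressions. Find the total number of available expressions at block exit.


IN = intersection of predecessors = 8
IN - KILL = 8 - 0 = 8
|OUT| = |GEN| + |IN - KILL| - |GEN ∩ (IN - KILL)| = 9 + 8 - 1 = 16

16


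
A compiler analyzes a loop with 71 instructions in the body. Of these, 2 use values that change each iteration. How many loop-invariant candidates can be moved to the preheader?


Invariant candidates = total - loop-dependent
= 71 - 2 = 69

69


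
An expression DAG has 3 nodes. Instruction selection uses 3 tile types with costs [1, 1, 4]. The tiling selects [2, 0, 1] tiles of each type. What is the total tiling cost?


Total cost = sum(count_i * cost_i)
= 2*1 + 0*1 + 1*4
= 6

6


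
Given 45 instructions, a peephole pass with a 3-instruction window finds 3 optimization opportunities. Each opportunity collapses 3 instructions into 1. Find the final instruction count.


Each match removes 2 instructions.
Total removed = 3 * 2 = 6
Remaining = 45 - 6 = 39

39


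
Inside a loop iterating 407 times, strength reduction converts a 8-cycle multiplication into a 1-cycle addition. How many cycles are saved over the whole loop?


Per-iteration saving = 8 - 1 = 7
Total saved = 407 * 7 = 2849

2849


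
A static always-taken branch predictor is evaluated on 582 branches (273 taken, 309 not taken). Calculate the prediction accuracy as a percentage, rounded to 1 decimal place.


Predictor: always-taken
Correct predictions = 273
Accuracy = 273 / 582 * 100 = 46.9%

46.9


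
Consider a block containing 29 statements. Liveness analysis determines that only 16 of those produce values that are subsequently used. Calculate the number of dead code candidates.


Dead code = total statements - live definitions
= 29 - 16 = 13

13


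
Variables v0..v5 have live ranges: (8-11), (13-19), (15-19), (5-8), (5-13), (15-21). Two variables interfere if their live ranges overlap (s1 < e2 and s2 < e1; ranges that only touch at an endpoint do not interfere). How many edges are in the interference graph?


Check all pairs for overlapping intervals.
Two intervals (s1,e1) and (s2,e2) overlap if s1 < e2 and s2 < e1.
v0 (8-11) vs v1..v5: overlaps v4 -> 1
v1 (13-19) vs v2..v5: overlaps v2, v5 -> 2
v2 (15-19) vs v3..v5: overlaps v5 -> 1
v3 (5-8) vs v4..v5: overlaps v4 -> 1
v4 (5-13) vs v5: overlaps none -> 0
Total overlapping pairs = 1 + 2 + 1 + 1 + 0 = 5

5


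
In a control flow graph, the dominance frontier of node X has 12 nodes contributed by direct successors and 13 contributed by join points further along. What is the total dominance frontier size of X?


DF(X) = direct successor contributions + join point contributions
= 12 + 13 = 25

25


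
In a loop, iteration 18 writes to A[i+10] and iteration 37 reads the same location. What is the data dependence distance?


Distance = read iteration - write iteration
= 37 - 18 = 19

19


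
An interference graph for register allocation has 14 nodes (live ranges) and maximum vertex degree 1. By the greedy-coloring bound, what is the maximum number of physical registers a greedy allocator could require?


Greedy coloring never needs more than (max_degree + 1) colors: when coloring a vertex, at most max_degree neighbors are already colored.
Upper bound = 1 + 1 = 2

2


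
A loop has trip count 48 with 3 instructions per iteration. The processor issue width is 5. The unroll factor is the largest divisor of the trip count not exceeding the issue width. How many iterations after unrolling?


Largest divisor of 48 <= 5 is 4
New iterations = 48 / 4 = 12

12


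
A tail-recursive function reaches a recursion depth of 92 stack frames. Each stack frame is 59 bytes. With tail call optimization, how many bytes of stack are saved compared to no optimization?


Without TCO: 92 * 59 = 5428 bytes
With TCO: reuse 1 frame = 59 bytes
Savings = 5428 - 59 = 5369

5369


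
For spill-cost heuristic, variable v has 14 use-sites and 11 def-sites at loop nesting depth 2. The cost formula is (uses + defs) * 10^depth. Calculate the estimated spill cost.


uses + defs = 14 + 11 = 25
10^2 = 100
Spill cost = 25 * 100 = 2500

2500


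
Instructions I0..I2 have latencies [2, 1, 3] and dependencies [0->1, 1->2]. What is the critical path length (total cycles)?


Compute longest path through dependency graph: dist(Ik) = max over predecessors of dist + latency(Ik).
dist(I0) = latency 2 = 2
dist(I1) = dist(I0) + 1 = 2 + 1 = 3
dist(I2) = dist(I1) + 3 = 3 + 3 = 6
Critical path = max dist = 6

6


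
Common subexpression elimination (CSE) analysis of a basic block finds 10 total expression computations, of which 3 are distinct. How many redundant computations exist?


CSE count = total expressions - unique expressions
= 10 - 3 = 7

7


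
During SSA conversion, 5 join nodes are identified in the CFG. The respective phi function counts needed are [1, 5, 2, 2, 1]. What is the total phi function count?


Total phi functions = sum of phi functions at each join node
= 1 + 5 + 2 + 2 + 1 = 11

11


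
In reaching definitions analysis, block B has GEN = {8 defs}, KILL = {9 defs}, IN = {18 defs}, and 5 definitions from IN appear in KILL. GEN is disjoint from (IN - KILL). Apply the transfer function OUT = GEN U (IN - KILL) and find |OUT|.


IN - KILL: 18 - 5 = 13 surviving definitions
OUT = GEN + surviving = 8 + 13 = 21

21


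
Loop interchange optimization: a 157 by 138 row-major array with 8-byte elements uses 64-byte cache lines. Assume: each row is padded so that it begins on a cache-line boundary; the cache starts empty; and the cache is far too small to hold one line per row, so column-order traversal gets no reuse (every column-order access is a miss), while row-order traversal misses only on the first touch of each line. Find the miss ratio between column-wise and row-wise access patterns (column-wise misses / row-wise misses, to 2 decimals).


Each row occupies 138 * 8 = 1104 bytes and starts on a line boundary, so it spans ceil(1104 / 64) = 18 cache lines.
Row-major traversal misses (one per line touched): 157 * ceil(138 * 8 / 64) = 2826
Column-major traversal misses (no reuse, every access misses): 157 * 138 = 21666
Ratio = 21666 / 2826 = 7.67

7.67


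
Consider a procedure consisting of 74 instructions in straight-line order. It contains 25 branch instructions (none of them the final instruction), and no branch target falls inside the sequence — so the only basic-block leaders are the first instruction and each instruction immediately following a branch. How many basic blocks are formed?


With no in-sequence branch targets, the leaders are the first instruction plus the instruction after each branch.
Number of basic blocks = branches + 1
= 25 + 1 = 26

26


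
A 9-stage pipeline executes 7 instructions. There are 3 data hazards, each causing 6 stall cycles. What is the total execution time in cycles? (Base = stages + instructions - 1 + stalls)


Base cycles = 9 + 7 - 1 = 15
Total stalls = 3 * 6 = 18
Total = 15 + 18 = 33

33


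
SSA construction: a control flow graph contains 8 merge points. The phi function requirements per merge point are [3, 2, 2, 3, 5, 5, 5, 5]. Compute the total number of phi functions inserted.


Total phi functions = sum of phi functions at each join node
= 3 + 2 + 2 + 3 + 5 + 5 + 5 + 5 = 30

30


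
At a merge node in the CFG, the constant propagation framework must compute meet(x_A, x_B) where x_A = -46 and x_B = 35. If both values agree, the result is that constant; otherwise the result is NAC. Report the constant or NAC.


Meet operation: if both paths give the same constant, result is that constant; if they differ, result is NAC (not-a-constant).
Path A: -46, Path B: 35 -> differ
Result: not-a-constant -> NAC

NAC


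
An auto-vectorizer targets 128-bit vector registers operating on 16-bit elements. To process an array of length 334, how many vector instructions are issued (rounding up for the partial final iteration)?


Width = 128 / 16 = 8 elements per vector op
Iterations = ceil(334 / 8) = 42

42


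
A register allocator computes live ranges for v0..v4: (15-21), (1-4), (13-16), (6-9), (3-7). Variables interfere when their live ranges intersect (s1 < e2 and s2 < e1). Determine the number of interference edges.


Check all pairs for overlapping intervals.
Two intervals (s1,e1) and (s2,e2) overlap if s1 < e2 and s2 < e1.
v0 (15-21) vs v1..v4: overlaps v2 -> 1
v1 (1-4) vs v2..v4: overlaps v4 -> 1
v2 (13-16) vs v3..v4: overlaps none -> 0
v3 (6-9) vs v4: overlaps v4 -> 1
Total overlapping pairs = 1 + 1 + 0 + 1 = 3

3


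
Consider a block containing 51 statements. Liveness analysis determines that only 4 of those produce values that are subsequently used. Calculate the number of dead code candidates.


Dead code = total statements - live definitions
= 51 - 4 = 47

47


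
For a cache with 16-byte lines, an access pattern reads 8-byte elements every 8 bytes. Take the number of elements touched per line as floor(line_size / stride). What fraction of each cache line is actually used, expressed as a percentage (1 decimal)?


Elements per cache line = floor(16 / 8) = 2
Bytes used = 2 * 8 = 16
Utilization = 16 / 16 * 100 = 100.0%

100.0


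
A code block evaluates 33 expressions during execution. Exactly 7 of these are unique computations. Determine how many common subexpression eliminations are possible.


CSE count = total expressions - unique expressions
= 33 - 7 = 26

26


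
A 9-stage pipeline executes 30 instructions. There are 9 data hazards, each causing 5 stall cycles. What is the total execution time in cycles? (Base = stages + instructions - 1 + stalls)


Base cycles = 9 + 30 - 1 = 38
Total stalls = 9 * 5 = 45
Total = 38 + 45 = 83

83


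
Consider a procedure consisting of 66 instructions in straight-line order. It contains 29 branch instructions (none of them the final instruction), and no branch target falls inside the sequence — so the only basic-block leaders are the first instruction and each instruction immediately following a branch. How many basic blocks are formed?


With no in-sequence branch targets, the leaders are the first instruction plus the instruction after each branch.
Number of basic blocks = branches + 1
= 29 + 1 = 30

30


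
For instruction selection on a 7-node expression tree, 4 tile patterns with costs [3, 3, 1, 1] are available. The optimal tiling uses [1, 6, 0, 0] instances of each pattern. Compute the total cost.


Total cost = sum(count_i * cost_i)
= 1*3 + 6*3 + 0*1 + 0*1
= 21

21


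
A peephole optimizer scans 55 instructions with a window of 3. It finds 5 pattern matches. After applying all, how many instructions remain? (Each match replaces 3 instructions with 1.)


Each match removes 2 instructions.
Total removed = 5 * 2 = 10
Remaining = 55 - 10 = 45

45


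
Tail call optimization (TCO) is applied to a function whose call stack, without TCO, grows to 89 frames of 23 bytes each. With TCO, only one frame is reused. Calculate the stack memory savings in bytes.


Without TCO: 89 * 23 = 2047 bytes
With TCO: reuse 1 frame = 23 bytes
Savings = 2047 - 23 = 2024

2024


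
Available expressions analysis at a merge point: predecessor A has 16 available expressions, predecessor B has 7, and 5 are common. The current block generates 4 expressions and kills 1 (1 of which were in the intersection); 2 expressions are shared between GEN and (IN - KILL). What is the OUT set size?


IN = intersection of predecessors = 5
IN - KILL = 5 - 1 = 4
|OUT| = |GEN| + |IN - KILL| - |GEN ∩ (IN - KILL)| = 4 + 4 - 2 = 6

6


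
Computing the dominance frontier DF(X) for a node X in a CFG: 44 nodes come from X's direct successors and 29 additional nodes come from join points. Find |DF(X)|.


DF(X) = direct successor contributions + join point contributions
= 44 + 29 = 73

73


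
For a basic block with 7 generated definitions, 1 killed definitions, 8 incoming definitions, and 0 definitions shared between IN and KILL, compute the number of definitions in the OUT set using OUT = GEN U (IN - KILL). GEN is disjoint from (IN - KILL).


IN - KILL: 8 - 0 = 8 surviving definitions
OUT = GEN + surviving = 7 + 8 = 15

15


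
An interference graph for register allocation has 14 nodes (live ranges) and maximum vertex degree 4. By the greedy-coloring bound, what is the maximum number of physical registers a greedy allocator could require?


Greedy coloring never needs more than (max_degree + 1) colors: when coloring a vertex, at most max_degree neighbors are already colored.
Upper bound = 4 + 1 = 5

5


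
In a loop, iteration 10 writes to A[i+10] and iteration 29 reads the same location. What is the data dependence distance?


Distance = read iteration - write iteration
= 29 - 10 = 19

19


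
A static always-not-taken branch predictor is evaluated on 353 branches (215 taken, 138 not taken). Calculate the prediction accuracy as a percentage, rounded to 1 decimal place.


Predictor: always-not-taken
Correct predictions = 138
Accuracy = 138 / 353 * 100 = 39.1%

39.1


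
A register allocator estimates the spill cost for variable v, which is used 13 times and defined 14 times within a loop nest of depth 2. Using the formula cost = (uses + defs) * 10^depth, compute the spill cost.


uses + defs = 13 + 14 = 27
10^2 = 100
Spill cost = 27 * 100 = 2700

2700


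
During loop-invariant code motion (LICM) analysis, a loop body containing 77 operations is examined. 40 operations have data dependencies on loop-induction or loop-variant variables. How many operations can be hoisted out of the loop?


Invariant candidates = total - loop-dependent
= 77 - 40 = 37

37


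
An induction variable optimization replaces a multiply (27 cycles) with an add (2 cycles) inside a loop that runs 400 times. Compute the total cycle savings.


Per-iteration saving = 27 - 2 = 25
Total saved = 400 * 25 = 10000

10000


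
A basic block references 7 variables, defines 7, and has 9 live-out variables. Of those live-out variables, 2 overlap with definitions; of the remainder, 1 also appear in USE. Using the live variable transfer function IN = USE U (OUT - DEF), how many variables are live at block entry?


OUT - DEF: 9 - 2 = 7
|IN| = |USE| + |OUT - DEF| - |USE ∩ (OUT - DEF)| = 7 + 7 - 1 = 13

13


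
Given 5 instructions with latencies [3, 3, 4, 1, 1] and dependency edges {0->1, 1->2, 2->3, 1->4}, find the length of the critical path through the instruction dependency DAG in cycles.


Compute longest path through dependency graph: dist(Ik) = max over predecessors of dist + latency(Ik).
dist(I0) = latency 3 = 3
dist(I1) = dist(I0) + 3 = 3 + 3 = 6
dist(I2) = dist(I1) + 4 = 6 + 4 = 10
dist(I3) = dist(I2) + 1 = 10 + 1 = 11
dist(I4) = dist(I1) + 1 = 6 + 1 = 7
Critical path = max dist = 11

11


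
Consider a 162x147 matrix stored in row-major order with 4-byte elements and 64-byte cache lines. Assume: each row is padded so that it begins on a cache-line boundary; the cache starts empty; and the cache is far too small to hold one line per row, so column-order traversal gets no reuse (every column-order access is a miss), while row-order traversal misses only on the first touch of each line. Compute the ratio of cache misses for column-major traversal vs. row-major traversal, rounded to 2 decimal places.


Each row occupies 147 * 4 = 588 bytes and starts on a line boundary, so it spans ceil(588 / 64) = 10 cache lines.
Row-major traversal misses (one per line touched): 162 * ceil(147 * 4 / 64) = 1620
Column-major traversal misses (no reuse, every access misses): 162 * 147 = 23814
Ratio = 23814 / 1620 = 14.7

14.7
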